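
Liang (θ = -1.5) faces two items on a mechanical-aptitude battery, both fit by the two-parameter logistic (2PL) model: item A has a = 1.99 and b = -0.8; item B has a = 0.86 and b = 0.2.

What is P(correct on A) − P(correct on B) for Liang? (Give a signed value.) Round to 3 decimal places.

0.011

P(θ) = 1 / (1 + exp(−a(θ − b)))
P_A = 0.1989
P_B = 0.1882
P_A − P_B = 0.0108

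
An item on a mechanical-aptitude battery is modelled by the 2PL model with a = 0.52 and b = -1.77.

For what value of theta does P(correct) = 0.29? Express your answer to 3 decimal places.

-3.492

P(theta) = 1 / (1 + exp(−a(theta − b)))
logit = ln(0.2900/0.7100) = -0.8954
theta = b + logit/(a) = -1.77 + (-0.8954)/0.5200 = -3.4919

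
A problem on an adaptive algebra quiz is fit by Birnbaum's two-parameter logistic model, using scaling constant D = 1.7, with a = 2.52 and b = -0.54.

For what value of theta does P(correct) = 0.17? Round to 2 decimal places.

-0.91

P(theta) = 1 / (1 + exp(−D·a(theta − b)))
logit = ln(0.1700/0.8300) = -1.5856
theta = b + logit/(1.7·a) = -0.54 + (-1.5856)/4.2840 = -0.9101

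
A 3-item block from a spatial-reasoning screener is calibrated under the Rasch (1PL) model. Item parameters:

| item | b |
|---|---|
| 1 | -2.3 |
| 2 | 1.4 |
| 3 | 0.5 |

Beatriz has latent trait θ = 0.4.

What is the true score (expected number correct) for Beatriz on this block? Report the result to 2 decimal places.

P(θ) = 1 / (1 + exp(−(θ − b)))
P_1 = 1/(1+e^{-2.7000}) = 0.9370
P_2 = 1/(1+e^{1.0000}) = 0.2689
P_3 = 1/(1+e^{0.1000}) = 0.4750
E[score] = 0.9370 + 0.2689 + 0.4750 = 1.6810

1.68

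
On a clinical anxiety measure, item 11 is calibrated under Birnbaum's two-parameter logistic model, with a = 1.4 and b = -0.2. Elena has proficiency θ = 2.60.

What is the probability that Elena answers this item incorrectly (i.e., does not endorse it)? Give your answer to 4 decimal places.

0.0195

P(θ) = 1 / (1 + exp(−a(θ − b)))
Exponent: 1.4 × (2.60 − (-0.2)) = 3.9200
1/(1 + e^{-3.9200}) = 0.9805
P(incorrect) = 1 − 0.9805 = 0.0195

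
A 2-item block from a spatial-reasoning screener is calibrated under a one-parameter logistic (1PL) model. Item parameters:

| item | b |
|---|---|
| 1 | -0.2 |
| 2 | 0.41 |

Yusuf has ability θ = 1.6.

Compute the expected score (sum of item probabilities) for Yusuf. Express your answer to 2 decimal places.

P(θ) = 1 / (1 + exp(−(θ − b)))
P_1 = 1/(1+e^{-1.8000}) = 0.8581
P_2 = 1/(1+e^{-1.1900}) = 0.7667
E[score] = 0.8581 + 0.7667 = 1.6249

1.62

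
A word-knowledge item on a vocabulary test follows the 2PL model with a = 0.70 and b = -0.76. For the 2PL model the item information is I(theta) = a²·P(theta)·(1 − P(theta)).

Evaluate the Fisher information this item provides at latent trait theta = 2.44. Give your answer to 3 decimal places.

P = 1/(1+e^{-2.2400}) = 0.9038
P(1−P) = 0.9038 × 0.0962 = 0.0870
I = a² × P(1−P) = 0.70² × 0.0870 = 0.04261

0.043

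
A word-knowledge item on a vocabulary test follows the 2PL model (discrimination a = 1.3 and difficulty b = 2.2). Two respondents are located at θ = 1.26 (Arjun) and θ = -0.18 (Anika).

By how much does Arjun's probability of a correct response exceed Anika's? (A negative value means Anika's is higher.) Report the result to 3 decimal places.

0.184

P(θ) = 1 / (1 + exp(−a(θ − b)))
P(Arjun) = 0.2276  [exponent -1.2220]
P(Anika) = 0.0434  [exponent -3.0940]
Difference = 0.2276 − 0.0434 = 0.1842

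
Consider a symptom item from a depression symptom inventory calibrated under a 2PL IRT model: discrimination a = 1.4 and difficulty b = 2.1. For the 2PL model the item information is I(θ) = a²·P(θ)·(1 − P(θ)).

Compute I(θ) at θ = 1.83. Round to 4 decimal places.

0.4729

P = 1/(1+e^{0.3780}) = 0.4066
P(1−P) = 0.4066 × 0.5934 = 0.2413
I = a² × P(1−P) = 1.4² × 0.2413 = 0.47291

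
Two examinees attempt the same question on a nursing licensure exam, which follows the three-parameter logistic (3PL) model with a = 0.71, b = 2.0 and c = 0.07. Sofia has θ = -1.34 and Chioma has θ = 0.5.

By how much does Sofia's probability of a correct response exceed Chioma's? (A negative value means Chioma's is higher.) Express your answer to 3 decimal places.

-0.159

P(θ) = c + (1 − c) · 1 / (1 + exp(−a(θ − b)))
P(Sofia) = 0.1494  [exponent -2.3714]
P(Chioma) = 0.3084  [exponent -1.0650]
Difference = 0.1494 − 0.3084 = -0.1590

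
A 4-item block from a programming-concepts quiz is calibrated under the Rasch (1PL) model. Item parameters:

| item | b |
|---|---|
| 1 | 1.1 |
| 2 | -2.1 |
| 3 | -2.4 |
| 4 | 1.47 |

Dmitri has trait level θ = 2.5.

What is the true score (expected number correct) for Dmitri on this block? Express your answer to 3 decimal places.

P(θ) = 1 / (1 + exp(−(θ − b)))
P_1 = 1/(1+e^{-1.4000}) = 0.8022
P_2 = 1/(1+e^{-4.6000}) = 0.9900
P_3 = 1/(1+e^{-4.9000}) = 0.9926
P_4 = 1/(1+e^{-1.0300}) = 0.7369
E[score] = 0.8022 + 0.9900 + 0.9926 + 0.7369 = 3.5218

3.522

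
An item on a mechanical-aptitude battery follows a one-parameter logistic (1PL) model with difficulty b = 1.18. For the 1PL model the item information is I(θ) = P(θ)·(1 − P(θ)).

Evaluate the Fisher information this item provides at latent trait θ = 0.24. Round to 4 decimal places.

P = 1/(1+e^{0.9400}) = 0.2809
P(1−P) = 0.2809 × 0.7191 = 0.2020
I = P(1−P) = 0.20200

0.2020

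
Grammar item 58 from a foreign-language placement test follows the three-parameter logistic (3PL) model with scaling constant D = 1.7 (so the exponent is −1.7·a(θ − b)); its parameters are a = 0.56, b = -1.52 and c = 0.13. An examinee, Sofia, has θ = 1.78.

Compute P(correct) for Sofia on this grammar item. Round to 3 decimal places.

P(θ) = c + (1 − c) · 1 / (1 + exp(−D·a(θ − b)))
Exponent: 1.7 × 0.56 × (1.78 − (-1.52)) = 3.1416
1/(1 + e^{-3.1416}) = 0.9586
P = 0.13 + 0.87 × 0.9586 = 0.9640

0.964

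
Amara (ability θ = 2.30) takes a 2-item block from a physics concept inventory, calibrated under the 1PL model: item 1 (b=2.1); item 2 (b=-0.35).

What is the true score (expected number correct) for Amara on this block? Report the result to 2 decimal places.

1.48

P(θ) = 1 / (1 + exp(−(θ − b)))
P_1 = 1/(1+e^{-0.2000}) = 0.5498
P_2 = 1/(1+e^{-2.6500}) = 0.9340
E[score] = 0.5498 + 0.9340 = 1.4838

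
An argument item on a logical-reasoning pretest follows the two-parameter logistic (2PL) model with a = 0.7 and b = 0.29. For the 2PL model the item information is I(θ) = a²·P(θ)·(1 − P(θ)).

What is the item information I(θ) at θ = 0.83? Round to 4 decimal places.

0.1182

P = 1/(1+e^{-0.3780}) = 0.5934
P(1−P) = 0.5934 × 0.4066 = 0.2413
I = a² × P(1−P) = 0.7² × 0.2413 = 0.11823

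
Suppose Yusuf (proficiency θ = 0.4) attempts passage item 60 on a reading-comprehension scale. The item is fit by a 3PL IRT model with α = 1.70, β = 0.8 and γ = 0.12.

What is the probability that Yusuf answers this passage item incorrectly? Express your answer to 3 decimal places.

P(θ) = γ + (1 − γ) · 1 / (1 + exp(−α(θ − β)))
Exponent: 1.70 × (0.4 − 0.8) = -0.6800
1/(1 + e^{0.6800}) = 0.3363
P = 0.12 + 0.88 × 0.3363 = 0.4159
P(incorrect) = 1 − 0.4159 = 0.5841

0.584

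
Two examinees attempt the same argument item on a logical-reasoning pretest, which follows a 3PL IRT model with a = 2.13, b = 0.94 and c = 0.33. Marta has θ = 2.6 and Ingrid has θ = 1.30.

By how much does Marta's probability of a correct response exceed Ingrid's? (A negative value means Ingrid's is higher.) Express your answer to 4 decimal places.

P(θ) = c + (1 − c) · 1 / (1 + exp(−a(θ − b)))
P(Marta) = 0.9810  [exponent 3.5358]
P(Ingrid) = 0.7875  [exponent 0.7668]
Difference = 0.9810 − 0.7875 = 0.1935

0.1935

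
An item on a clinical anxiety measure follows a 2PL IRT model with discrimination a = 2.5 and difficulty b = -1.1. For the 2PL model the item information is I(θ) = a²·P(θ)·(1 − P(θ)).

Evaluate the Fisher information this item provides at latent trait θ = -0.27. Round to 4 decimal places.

P = 1/(1+e^{-2.0750}) = 0.8884
P(1−P) = 0.8884 × 0.1116 = 0.0991
I = a² × P(1−P) = 2.5² × 0.0991 = 0.61942

0.6194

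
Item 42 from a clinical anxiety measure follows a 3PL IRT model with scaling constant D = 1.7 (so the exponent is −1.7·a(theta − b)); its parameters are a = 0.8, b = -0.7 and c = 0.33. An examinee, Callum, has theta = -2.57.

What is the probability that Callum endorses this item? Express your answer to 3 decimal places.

P(theta) = c + (1 − c) · 1 / (1 + exp(−D·a(theta − b)))
Exponent: 1.7 × 0.8 × (-2.57 − (-0.7)) = -2.5432
1/(1 + e^{2.5432}) = 0.0729
P = 0.33 + 0.67 × 0.0729 = 0.3788

0.379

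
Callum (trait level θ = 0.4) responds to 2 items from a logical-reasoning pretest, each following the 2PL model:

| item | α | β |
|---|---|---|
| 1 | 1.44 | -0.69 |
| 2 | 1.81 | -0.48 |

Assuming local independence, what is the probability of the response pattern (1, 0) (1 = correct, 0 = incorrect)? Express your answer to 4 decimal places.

0.1399

P(θ) = 1 / (1 + exp(−α(θ − β)))
P_1 = 1/(1+e^{-1.5696}) = 0.8277
P_2 = 1/(1+e^{-1.5928}) = 0.8310
L = P_1 × (1−P_2) = 0.8277 × 0.1690 = 0.13988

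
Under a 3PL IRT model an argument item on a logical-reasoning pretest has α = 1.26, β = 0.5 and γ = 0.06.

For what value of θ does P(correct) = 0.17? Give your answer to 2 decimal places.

P(θ) = γ + (1 − γ) · 1 / (1 + exp(−α(θ − β)))
Remove guessing floor: (0.17 − 0.06)/(1 − 0.06) = 0.1170
logit = ln(0.1170/0.8830) = -2.0209
θ = β + logit/(α) = 0.5 + (-2.0209)/1.2600 = -1.1039

-1.10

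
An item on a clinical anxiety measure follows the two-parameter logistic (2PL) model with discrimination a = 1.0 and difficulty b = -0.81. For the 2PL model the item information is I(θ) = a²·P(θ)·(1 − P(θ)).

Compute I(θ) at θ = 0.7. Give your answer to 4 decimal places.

P = 1/(1+e^{-1.5100}) = 0.8191
P(1−P) = 0.8191 × 0.1809 = 0.1482
I = a² × P(1−P) = 1.0² × 0.1482 = 0.14820

0.1482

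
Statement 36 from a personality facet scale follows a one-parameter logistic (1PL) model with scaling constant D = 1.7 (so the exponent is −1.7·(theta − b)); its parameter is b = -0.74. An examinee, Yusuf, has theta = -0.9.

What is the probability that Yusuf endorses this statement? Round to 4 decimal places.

P(theta) = 1 / (1 + exp(−D·(theta − b)))
Exponent: 1.7 × (-0.9 − (-0.74)) = -0.2720
1/(1 + e^{0.2720}) = 0.4324
P = 0.4324

0.4324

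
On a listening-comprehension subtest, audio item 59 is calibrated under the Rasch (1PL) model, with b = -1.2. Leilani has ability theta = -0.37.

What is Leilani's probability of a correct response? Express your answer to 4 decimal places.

0.6964

P(theta) = 1 / (1 + exp(−(theta − b)))
Exponent: (-0.37 − (-1.2)) = 0.8300
1/(1 + e^{-0.8300}) = 0.6964
P = 0.6964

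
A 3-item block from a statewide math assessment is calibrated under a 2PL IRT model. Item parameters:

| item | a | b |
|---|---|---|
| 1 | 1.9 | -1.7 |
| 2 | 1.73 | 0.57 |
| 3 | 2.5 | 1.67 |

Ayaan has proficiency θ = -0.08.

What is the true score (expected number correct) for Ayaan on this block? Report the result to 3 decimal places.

1.214

P(θ) = 1 / (1 + exp(−a(θ − b)))
P_1 = 1/(1+e^{-3.0780}) = 0.9560
P_2 = 1/(1+e^{1.1245}) = 0.2452
P_3 = 1/(1+e^{4.3750}) = 0.0124
E[score] = 0.9560 + 0.2452 + 0.0124 = 1.2136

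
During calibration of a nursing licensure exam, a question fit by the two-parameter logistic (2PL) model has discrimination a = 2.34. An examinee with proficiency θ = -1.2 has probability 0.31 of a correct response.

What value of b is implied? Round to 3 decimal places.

P(θ) = 1 / (1 + exp(−a(θ − b)))
logit(0.31) = ln(0.31/0.69) = -0.8001
b = θ − logit/(a) = -1.2 − (-0.8001)/2.3400 = -0.8581

-0.858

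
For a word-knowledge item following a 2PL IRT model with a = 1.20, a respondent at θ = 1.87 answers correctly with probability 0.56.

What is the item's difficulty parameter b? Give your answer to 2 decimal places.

P(θ) = 1 / (1 + exp(−a(θ − b)))
logit(0.56) = ln(0.56/0.44) = 0.2412
b = θ − logit/(a) = 1.87 − 0.2412/1.2000 = 1.6690

1.67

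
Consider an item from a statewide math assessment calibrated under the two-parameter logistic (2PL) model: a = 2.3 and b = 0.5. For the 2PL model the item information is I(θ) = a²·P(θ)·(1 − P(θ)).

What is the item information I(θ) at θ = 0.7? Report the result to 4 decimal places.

1.2549

P = 1/(1+e^{-0.4600}) = 0.6130
P(1−P) = 0.6130 × 0.3870 = 0.2372
I = a² × P(1−P) = 2.3² × 0.2372 = 1.25494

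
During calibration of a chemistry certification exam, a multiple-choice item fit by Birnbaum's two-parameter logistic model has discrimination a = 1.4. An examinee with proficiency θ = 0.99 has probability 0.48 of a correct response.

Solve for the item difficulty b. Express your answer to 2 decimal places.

1.05

P(θ) = 1 / (1 + exp(−a(θ − b)))
logit(0.48) = ln(0.48/0.52) = -0.0800
b = θ − logit/(a) = 0.99 − (-0.0800)/1.4000 = 1.0472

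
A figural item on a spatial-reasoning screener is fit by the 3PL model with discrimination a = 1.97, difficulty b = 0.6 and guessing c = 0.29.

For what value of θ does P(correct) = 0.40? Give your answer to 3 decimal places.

P(θ) = c + (1 − c) · 1 / (1 + exp(−a(θ − b)))
Remove guessing floor: (0.40 − 0.29)/(1 − 0.29) = 0.1549
logit = ln(0.1549/0.8451) = -1.6964
θ = b + logit/(a) = 0.6 + (-1.6964)/1.9700 = -0.2611

-0.261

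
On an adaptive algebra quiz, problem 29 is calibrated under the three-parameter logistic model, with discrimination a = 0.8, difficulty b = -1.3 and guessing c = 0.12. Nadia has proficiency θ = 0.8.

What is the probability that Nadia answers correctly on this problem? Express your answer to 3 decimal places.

0.862

P(θ) = c + (1 − c) · 1 / (1 + exp(−a(θ − b)))
Exponent: 0.8 × (0.8 − (-1.3)) = 1.6800
1/(1 + e^{-1.6800}) = 0.8429
P = 0.12 + 0.88 × 0.8429 = 0.8618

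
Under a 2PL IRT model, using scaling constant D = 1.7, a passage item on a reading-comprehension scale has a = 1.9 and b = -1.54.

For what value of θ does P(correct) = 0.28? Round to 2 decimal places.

P(θ) = 1 / (1 + exp(−D·a(θ − b)))
logit = ln(0.2800/0.7200) = -0.9445
θ = b + logit/(1.7·a) = -1.54 + (-0.9445)/3.2300 = -1.8324

-1.83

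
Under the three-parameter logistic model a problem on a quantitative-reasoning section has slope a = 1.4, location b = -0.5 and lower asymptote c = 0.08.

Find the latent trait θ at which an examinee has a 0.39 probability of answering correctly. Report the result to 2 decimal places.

P(θ) = c + (1 − c) · 1 / (1 + exp(−a(θ − b)))
Remove guessing floor: (0.39 − 0.08)/(1 − 0.08) = 0.3370
logit = ln(0.3370/0.6630) = -0.6769
θ = b + logit/(a) = -0.5 + (-0.6769)/1.4000 = -0.9835

-0.98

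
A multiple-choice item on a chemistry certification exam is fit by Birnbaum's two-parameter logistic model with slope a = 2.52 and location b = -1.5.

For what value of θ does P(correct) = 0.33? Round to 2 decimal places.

P(θ) = 1 / (1 + exp(−a(θ − b)))
logit = ln(0.3300/0.6700) = -0.7082
θ = b + logit/(a) = -1.5 + (-0.7082)/2.5200 = -1.7810

-1.78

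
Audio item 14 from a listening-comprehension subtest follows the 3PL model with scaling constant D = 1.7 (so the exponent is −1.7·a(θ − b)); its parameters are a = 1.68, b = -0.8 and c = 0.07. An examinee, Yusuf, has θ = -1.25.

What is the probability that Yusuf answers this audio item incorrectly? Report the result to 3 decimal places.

0.729

P(θ) = c + (1 − c) · 1 / (1 + exp(−D·a(θ − b)))
Exponent: 1.7 × 1.68 × (-1.25 − (-0.8)) = -1.2852
1/(1 + e^{1.2852}) = 0.2167
P = 0.07 + 0.93 × 0.2167 = 0.2715
P(incorrect) = 1 − 0.2715 = 0.7285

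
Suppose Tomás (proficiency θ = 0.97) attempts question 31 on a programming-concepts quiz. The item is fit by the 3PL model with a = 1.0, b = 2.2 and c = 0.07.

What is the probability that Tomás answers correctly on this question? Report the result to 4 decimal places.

0.2803

P(θ) = c + (1 − c) · 1 / (1 + exp(−a(θ − b)))
Exponent: 1.0 × (0.97 − 2.2) = -1.2300
1/(1 + e^{1.2300}) = 0.2262
P = 0.07 + 0.93 × 0.2262 = 0.2803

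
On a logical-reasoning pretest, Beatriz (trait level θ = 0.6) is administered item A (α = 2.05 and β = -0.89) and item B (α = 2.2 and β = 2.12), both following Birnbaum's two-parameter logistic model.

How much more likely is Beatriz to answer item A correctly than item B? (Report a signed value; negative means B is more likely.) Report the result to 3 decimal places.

P(θ) = 1 / (1 + exp(−α(θ − β)))
P_A = 0.9550
P_B = 0.0341
P_A − P_B = 0.9209

0.921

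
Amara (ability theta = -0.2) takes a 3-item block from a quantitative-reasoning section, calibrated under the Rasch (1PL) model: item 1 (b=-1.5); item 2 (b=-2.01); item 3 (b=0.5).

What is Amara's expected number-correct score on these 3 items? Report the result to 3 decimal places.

1.977

P(theta) = 1 / (1 + exp(−(theta − b)))
P_1 = 1/(1+e^{-1.3000}) = 0.7858
P_2 = 1/(1+e^{-1.8100}) = 0.8594
P_3 = 1/(1+e^{0.7000}) = 0.3318
E[score] = 0.7858 + 0.8594 + 0.3318 = 1.9770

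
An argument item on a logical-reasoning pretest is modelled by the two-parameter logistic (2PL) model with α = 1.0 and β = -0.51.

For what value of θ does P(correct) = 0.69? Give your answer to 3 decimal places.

P(θ) = 1 / (1 + exp(−α(θ − β)))
logit = ln(0.6900/0.3100) = 0.8001
θ = β + logit/(α) = -0.51 + 0.8001/1.0000 = 0.2901

0.290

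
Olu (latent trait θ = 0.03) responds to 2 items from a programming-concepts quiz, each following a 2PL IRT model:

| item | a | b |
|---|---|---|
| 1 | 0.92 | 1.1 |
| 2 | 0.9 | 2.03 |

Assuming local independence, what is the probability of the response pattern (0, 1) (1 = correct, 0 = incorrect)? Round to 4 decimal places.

0.1033

P(θ) = 1 / (1 + exp(−a(θ − b)))
P_1 = 1/(1+e^{0.9844}) = 0.2720
P_2 = 1/(1+e^{1.8000}) = 0.1419
L = (1−P_1) × P_2 = 0.7280 × 0.1419 = 0.10326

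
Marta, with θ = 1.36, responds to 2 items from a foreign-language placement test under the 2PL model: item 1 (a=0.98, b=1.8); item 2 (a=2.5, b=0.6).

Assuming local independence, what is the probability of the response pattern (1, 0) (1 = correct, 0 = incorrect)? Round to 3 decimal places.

0.051

P(θ) = 1 / (1 + exp(−a(θ − b)))
P_1 = 1/(1+e^{0.4312}) = 0.3938
P_2 = 1/(1+e^{-1.9000}) = 0.8699
L = P_1 × (1−P_2) = 0.3938 × 0.1301 = 0.05124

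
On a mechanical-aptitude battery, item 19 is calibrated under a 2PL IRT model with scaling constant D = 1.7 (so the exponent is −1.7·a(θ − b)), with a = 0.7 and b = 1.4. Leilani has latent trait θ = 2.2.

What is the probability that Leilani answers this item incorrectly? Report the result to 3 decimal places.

P(θ) = 1 / (1 + exp(−D·a(θ − b)))
Exponent: 1.7 × 0.7 × (2.2 − 1.4) = 0.9520
1/(1 + e^{-0.9520}) = 0.7215
P = 0.7215
P(incorrect) = 1 − 0.7215 = 0.2785

0.278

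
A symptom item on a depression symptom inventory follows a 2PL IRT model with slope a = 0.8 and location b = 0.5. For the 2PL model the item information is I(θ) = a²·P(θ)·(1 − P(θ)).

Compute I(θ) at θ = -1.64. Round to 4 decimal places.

P = 1/(1+e^{1.7120}) = 0.1529
P(1−P) = 0.1529 × 0.8471 = 0.1295
I = a² × P(1−P) = 0.8² × 0.1295 = 0.08290

0.0829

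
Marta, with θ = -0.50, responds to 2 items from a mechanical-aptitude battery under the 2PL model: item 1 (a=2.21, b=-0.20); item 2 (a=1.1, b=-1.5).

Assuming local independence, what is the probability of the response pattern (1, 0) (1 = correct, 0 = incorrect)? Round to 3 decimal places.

P(θ) = 1 / (1 + exp(−a(θ − b)))
P_1 = 1/(1+e^{0.6630}) = 0.3401
P_2 = 1/(1+e^{-1.1000}) = 0.7503
L = P_1 × (1−P_2) = 0.3401 × 0.2497 = 0.08493

0.085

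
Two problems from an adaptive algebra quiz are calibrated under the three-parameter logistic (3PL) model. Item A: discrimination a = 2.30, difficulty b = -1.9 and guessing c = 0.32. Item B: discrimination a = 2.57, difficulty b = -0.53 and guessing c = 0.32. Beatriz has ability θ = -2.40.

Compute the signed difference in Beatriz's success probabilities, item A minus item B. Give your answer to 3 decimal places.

P(θ) = c + (1 − c) · 1 / (1 + exp(−a(θ − b)))
P_A = 0.4835
P_B = 0.3255
P_A − P_B = 0.1580

0.158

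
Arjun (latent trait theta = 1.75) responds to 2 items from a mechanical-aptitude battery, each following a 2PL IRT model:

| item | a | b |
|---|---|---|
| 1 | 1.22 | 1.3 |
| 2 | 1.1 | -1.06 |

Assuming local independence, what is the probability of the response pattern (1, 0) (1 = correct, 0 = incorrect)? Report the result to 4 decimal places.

0.0276

P(theta) = 1 / (1 + exp(−a(theta − b)))
P_1 = 1/(1+e^{-0.5490}) = 0.6339
P_2 = 1/(1+e^{-3.0910}) = 0.9565
L = P_1 × (1−P_2) = 0.6339 × 0.0435 = 0.02756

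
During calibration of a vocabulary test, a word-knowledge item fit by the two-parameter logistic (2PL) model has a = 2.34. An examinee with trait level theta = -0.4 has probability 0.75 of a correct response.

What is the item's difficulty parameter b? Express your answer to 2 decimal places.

-0.87

P(theta) = 1 / (1 + exp(−a(theta − b)))
logit(0.75) = ln(0.75/0.25) = 1.0986
b = theta − logit/(a) = -0.4 − 1.0986/2.3400 = -0.8695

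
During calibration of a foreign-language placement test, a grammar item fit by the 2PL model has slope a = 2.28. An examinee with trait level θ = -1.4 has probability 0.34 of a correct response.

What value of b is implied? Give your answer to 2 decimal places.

P(θ) = 1 / (1 + exp(−a(θ − b)))
logit(0.34) = ln(0.34/0.66) = -0.6633
b = θ − logit/(a) = -1.4 − (-0.6633)/2.2800 = -1.1091

-1.11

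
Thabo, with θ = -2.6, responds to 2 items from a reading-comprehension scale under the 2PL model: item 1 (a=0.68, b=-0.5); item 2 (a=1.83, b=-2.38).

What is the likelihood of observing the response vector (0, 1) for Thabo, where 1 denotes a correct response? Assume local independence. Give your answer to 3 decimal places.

P(θ) = 1 / (1 + exp(−a(θ − b)))
P_1 = 1/(1+e^{1.4280}) = 0.1934
P_2 = 1/(1+e^{0.4026}) = 0.4007
L = (1−P_1) × P_2 = 0.8066 × 0.4007 = 0.32319

0.323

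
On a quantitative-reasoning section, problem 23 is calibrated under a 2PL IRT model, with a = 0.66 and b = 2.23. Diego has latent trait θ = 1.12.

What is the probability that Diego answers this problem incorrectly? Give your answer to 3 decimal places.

0.675

P(θ) = 1 / (1 + exp(−a(θ − b)))
Exponent: 0.66 × (1.12 − 2.23) = -0.7326
1/(1 + e^{0.7326}) = 0.3246
P(incorrect) = 1 − 0.3246 = 0.6754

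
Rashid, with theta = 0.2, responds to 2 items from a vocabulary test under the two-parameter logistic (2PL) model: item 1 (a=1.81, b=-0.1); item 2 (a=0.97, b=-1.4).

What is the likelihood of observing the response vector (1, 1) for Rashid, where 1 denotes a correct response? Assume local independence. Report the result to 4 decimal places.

0.5219

P(theta) = 1 / (1 + exp(−a(theta − b)))
P_1 = 1/(1+e^{-0.5430}) = 0.6325
P_2 = 1/(1+e^{-1.5520}) = 0.8252
L = P_1 × P_2 = 0.6325 × 0.8252 = 0.52195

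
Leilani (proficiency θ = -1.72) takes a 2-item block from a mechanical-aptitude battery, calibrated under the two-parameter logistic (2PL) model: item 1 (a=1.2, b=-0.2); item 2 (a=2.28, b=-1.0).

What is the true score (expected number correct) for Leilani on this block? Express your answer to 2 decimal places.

0.30

P(θ) = 1 / (1 + exp(−a(θ − b)))
P_1 = 1/(1+e^{1.8240}) = 0.1390
P_2 = 1/(1+e^{1.6416}) = 0.1622
E[score] = 0.1390 + 0.1622 = 0.3012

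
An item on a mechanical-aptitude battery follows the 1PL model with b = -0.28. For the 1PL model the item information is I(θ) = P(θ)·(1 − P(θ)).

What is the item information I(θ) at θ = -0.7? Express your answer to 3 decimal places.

0.239

P = 1/(1+e^{0.4200}) = 0.3965
P(1−P) = 0.3965 × 0.6035 = 0.2393
I = P(1−P) = 0.23929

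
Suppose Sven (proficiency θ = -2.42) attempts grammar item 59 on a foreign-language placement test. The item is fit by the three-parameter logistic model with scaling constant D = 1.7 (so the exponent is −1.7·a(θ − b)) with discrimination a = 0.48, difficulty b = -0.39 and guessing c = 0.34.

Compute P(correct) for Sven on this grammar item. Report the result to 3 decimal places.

P(θ) = c + (1 − c) · 1 / (1 + exp(−D·a(θ − b)))
Exponent: 1.7 × 0.48 × (-2.42 − (-0.39)) = -1.6565
1/(1 + e^{1.6565}) = 0.1602
P = 0.34 + 0.66 × 0.1602 = 0.4458

0.446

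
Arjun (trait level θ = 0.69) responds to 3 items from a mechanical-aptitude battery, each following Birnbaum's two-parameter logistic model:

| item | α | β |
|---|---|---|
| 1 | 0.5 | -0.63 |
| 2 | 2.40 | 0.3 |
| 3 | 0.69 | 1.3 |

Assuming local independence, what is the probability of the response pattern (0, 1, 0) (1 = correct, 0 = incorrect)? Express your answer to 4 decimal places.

0.1478

P(θ) = 1 / (1 + exp(−α(θ − β)))
P_1 = 1/(1+e^{-0.6600}) = 0.6593
P_2 = 1/(1+e^{-0.9360}) = 0.7183
P_3 = 1/(1+e^{0.4209}) = 0.3963
L = (1−P_1) × P_2 × (1−P_3) = 0.3407 × 0.7183 × 0.6037 = 0.14776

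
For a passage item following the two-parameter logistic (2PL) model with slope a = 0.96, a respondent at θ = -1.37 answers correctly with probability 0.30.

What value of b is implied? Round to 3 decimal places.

P(θ) = 1 / (1 + exp(−a(θ − b)))
logit(0.30) = ln(0.30/0.70) = -0.8473
b = θ − logit/(a) = -1.37 − (-0.8473)/0.9600 = -0.4874

-0.487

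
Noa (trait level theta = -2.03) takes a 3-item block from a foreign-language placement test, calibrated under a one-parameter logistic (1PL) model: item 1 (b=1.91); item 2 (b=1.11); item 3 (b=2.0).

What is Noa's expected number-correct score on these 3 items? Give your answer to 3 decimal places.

0.078

P(theta) = 1 / (1 + exp(−(theta − b)))
P_1 = 1/(1+e^{3.9400}) = 0.0191
P_2 = 1/(1+e^{3.1400}) = 0.0415
P_3 = 1/(1+e^{4.0300}) = 0.0175
E[score] = 0.0191 + 0.0415 + 0.0175 = 0.0780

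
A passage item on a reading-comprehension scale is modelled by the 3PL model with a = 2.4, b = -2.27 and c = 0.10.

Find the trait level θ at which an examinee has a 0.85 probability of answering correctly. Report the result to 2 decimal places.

-1.60

P(θ) = c + (1 − c) · 1 / (1 + exp(−a(θ − b)))
Remove guessing floor: (0.85 − 0.10)/(1 − 0.10) = 0.8333
logit = ln(0.8333/0.1667) = 1.6094
θ = b + logit/(a) = -2.27 + 1.6094/2.4000 = -1.5994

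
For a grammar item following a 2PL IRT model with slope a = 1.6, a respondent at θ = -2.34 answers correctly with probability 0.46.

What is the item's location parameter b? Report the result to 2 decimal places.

P(θ) = 1 / (1 + exp(−a(θ − b)))
logit(0.46) = ln(0.46/0.54) = -0.1603
b = θ − logit/(a) = -2.34 − (-0.1603)/1.6000 = -2.2398

-2.24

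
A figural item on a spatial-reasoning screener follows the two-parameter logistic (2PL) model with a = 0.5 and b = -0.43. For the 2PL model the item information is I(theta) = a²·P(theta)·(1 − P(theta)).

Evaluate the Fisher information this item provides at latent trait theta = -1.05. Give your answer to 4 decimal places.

0.0610

P = 1/(1+e^{0.3100}) = 0.4231
P(1−P) = 0.4231 × 0.5769 = 0.2441
I = a² × P(1−P) = 0.5² × 0.2441 = 0.06102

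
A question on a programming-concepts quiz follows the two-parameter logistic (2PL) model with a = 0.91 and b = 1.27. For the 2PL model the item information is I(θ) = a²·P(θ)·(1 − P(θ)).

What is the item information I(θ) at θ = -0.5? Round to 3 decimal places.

0.115

P = 1/(1+e^{1.6107}) = 0.1665
P(1−P) = 0.1665 × 0.8335 = 0.1388
I = a² × P(1−P) = 0.91² × 0.1388 = 0.11492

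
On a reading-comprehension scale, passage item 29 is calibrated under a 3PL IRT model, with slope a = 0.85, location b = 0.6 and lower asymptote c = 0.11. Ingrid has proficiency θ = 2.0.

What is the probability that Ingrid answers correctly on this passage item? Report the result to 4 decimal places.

P(θ) = c + (1 − c) · 1 / (1 + exp(−a(θ − b)))
Exponent: 0.85 × (2.0 − 0.6) = 1.1900
1/(1 + e^{-1.1900}) = 0.7667
P = 0.11 + 0.89 × 0.7667 = 0.7924

0.7924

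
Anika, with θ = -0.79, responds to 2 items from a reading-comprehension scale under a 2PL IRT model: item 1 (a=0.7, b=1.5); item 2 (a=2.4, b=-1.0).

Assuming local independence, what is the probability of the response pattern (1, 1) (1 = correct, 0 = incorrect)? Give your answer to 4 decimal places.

P(θ) = 1 / (1 + exp(−a(θ − b)))
P_1 = 1/(1+e^{1.6030}) = 0.1676
P_2 = 1/(1+e^{-0.5040}) = 0.6234
L = P_1 × P_2 = 0.1676 × 0.6234 = 0.10446

0.1045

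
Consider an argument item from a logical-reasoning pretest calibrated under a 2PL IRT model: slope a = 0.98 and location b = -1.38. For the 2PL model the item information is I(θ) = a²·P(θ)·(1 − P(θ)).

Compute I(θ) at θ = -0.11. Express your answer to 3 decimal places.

P = 1/(1+e^{-1.2446}) = 0.7764
P(1−P) = 0.7764 × 0.2236 = 0.1736
I = a² × P(1−P) = 0.98² × 0.1736 = 0.16675

0.167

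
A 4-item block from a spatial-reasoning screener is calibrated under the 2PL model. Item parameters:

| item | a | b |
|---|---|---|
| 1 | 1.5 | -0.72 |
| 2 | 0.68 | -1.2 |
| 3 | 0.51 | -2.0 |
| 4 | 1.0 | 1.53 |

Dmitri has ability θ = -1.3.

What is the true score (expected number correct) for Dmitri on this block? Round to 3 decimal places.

P(θ) = 1 / (1 + exp(−a(θ − b)))
P_1 = 1/(1+e^{0.8700}) = 0.2953
P_2 = 1/(1+e^{0.0680}) = 0.4830
P_3 = 1/(1+e^{-0.3570}) = 0.5883
P_4 = 1/(1+e^{2.8300}) = 0.0557
E[score] = 0.2953 + 0.4830 + 0.5883 + 0.0557 = 1.4223

1.422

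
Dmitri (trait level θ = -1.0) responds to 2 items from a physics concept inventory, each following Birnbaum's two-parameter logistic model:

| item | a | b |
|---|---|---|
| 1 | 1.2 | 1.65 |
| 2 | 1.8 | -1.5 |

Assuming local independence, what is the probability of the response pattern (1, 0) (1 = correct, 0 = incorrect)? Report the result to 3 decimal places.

0.012

P(θ) = 1 / (1 + exp(−a(θ − b)))
P_1 = 1/(1+e^{3.1800}) = 0.0399
P_2 = 1/(1+e^{-0.9000}) = 0.7109
L = P_1 × (1−P_2) = 0.0399 × 0.2891 = 0.01154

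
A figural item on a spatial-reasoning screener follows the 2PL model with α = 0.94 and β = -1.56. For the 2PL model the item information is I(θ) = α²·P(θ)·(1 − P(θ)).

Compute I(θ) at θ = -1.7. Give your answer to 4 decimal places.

0.2199

P = 1/(1+e^{0.1316}) = 0.4671
P(1−P) = 0.4671 × 0.5329 = 0.2489
I = α² × P(1−P) = 0.94² × 0.2489 = 0.21995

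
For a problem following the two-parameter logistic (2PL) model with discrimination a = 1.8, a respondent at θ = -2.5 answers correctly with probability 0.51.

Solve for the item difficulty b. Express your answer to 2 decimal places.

-2.52

P(θ) = 1 / (1 + exp(−a(θ − b)))
logit(0.51) = ln(0.51/0.49) = 0.0400
b = θ − logit/(a) = -2.5 − 0.0400/1.8000 = -2.5222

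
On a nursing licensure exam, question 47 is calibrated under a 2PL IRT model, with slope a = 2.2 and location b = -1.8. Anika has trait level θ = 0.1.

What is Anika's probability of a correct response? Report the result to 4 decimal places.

0.9849

P(θ) = 1 / (1 + exp(−a(θ − b)))
Exponent: 2.2 × (0.1 − (-1.8)) = 4.1800
1/(1 + e^{-4.1800}) = 0.9849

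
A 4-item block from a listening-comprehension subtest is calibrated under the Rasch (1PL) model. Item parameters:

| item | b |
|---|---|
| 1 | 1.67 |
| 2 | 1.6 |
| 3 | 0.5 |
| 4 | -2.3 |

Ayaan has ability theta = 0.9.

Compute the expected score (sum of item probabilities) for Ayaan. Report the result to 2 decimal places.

2.21

P(theta) = 1 / (1 + exp(−(theta − b)))
P_1 = 1/(1+e^{0.7700}) = 0.3165
P_2 = 1/(1+e^{0.7000}) = 0.3318
P_3 = 1/(1+e^{-0.4000}) = 0.5987
P_4 = 1/(1+e^{-3.2000}) = 0.9608
E[score] = 0.3165 + 0.3318 + 0.5987 + 0.9608 = 2.2078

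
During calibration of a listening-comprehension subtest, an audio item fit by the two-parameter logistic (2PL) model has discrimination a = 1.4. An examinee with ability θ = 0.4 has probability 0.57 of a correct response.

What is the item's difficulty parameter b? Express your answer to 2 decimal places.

P(θ) = 1 / (1 + exp(−a(θ − b)))
logit(0.57) = ln(0.57/0.43) = 0.2819
b = θ − logit/(a) = 0.4 − 0.2819/1.4000 = 0.1987

0.20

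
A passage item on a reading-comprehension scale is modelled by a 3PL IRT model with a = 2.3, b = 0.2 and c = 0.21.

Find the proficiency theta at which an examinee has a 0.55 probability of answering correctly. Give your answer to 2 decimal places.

0.08

P(theta) = c + (1 − c) · 1 / (1 + exp(−a(theta − b)))
Remove guessing floor: (0.55 − 0.21)/(1 − 0.21) = 0.4304
logit = ln(0.4304/0.5696) = -0.2803
theta = b + logit/(a) = 0.2 + (-0.2803)/2.3000 = 0.0781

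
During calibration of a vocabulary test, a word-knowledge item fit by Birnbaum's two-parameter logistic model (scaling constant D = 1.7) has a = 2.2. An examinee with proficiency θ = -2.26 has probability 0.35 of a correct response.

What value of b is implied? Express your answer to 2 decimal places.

P(θ) = 1 / (1 + exp(−D·a(θ − b)))
logit(0.35) = ln(0.35/0.65) = -0.6190
b = θ − logit/(1.7·a) = -2.26 − (-0.6190)/3.7400 = -2.0945

-2.09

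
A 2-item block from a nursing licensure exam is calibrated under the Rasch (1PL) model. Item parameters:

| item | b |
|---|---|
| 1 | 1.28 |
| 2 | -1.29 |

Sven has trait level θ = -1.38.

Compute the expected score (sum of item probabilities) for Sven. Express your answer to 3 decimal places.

0.543

P(θ) = 1 / (1 + exp(−(θ − b)))
P_1 = 1/(1+e^{2.6600}) = 0.0654
P_2 = 1/(1+e^{0.0900}) = 0.4775
E[score] = 0.0654 + 0.4775 = 0.5429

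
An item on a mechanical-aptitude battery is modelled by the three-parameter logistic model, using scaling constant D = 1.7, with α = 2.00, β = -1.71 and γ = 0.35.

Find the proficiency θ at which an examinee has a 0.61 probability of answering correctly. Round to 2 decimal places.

P(θ) = γ + (1 − γ) · 1 / (1 + exp(−D·α(θ − β)))
Remove guessing floor: (0.61 − 0.35)/(1 − 0.35) = 0.4000
logit = ln(0.4000/0.6000) = -0.4055
θ = β + logit/(1.7·α) = -1.71 + (-0.4055)/3.4000 = -1.8293

-1.83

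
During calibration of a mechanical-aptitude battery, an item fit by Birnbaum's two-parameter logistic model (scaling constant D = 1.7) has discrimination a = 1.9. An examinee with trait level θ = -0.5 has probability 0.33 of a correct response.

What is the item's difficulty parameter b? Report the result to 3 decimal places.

P(θ) = 1 / (1 + exp(−D·a(θ − b)))
logit(0.33) = ln(0.33/0.67) = -0.7082
b = θ − logit/(1.7·a) = -0.5 − (-0.7082)/3.2300 = -0.2807

-0.281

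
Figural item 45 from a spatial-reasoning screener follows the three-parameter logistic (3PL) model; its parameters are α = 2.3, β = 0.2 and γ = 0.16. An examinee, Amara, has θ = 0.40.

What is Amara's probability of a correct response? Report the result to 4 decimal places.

0.6749

P(θ) = γ + (1 − γ) · 1 / (1 + exp(−α(θ − β)))
Exponent: 2.3 × (0.40 − 0.2) = 0.4600
1/(1 + e^{-0.4600}) = 0.6130
P = 0.16 + 0.84 × 0.6130 = 0.6749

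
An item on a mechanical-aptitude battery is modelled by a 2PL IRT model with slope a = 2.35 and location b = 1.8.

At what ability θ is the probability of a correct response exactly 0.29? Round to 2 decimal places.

1.42

P(θ) = 1 / (1 + exp(−a(θ − b)))
logit = ln(0.2900/0.7100) = -0.8954
θ = b + logit/(a) = 1.8 + (-0.8954)/2.3500 = 1.4190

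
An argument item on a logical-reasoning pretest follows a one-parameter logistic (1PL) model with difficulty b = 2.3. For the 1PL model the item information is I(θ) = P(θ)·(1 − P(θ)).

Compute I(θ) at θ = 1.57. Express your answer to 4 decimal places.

0.2194

P = 1/(1+e^{0.7300}) = 0.3252
P(1−P) = 0.3252 × 0.6748 = 0.2194
I = P(1−P) = 0.21944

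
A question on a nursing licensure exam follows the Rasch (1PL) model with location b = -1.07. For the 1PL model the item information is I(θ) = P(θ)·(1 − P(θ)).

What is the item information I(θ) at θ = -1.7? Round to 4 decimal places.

0.2267

P = 1/(1+e^{0.6300}) = 0.3475
P(1−P) = 0.3475 × 0.6525 = 0.2267
I = P(1−P) = 0.22675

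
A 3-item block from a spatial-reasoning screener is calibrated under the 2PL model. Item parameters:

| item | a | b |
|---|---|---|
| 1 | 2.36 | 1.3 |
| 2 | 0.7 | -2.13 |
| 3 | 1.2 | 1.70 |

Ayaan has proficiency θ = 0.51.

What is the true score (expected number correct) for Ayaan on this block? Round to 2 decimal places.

1.19

P(θ) = 1 / (1 + exp(−a(θ − b)))
P_1 = 1/(1+e^{1.8644}) = 0.1342
P_2 = 1/(1+e^{-1.8480}) = 0.8639
P_3 = 1/(1+e^{1.4280}) = 0.1934
E[score] = 0.1342 + 0.8639 + 0.1934 = 1.1915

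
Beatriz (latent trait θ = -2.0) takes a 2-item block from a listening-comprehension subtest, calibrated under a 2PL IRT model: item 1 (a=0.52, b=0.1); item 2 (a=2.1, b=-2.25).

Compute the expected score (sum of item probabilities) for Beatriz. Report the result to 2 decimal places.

0.88

P(θ) = 1 / (1 + exp(−a(θ − b)))
P_1 = 1/(1+e^{1.0920}) = 0.2512
P_2 = 1/(1+e^{-0.5250}) = 0.6283
E[score] = 0.2512 + 0.6283 = 0.8796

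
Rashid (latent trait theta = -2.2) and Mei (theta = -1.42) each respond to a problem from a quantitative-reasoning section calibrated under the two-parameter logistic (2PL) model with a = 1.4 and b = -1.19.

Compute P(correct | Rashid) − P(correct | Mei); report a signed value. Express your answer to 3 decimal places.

-0.225

P(theta) = 1 / (1 + exp(−a(theta − b)))
P(Rashid) = 0.1956  [exponent -1.4140]
P(Mei) = 0.4202  [exponent -0.3220]
Difference = 0.1956 − 0.4202 = -0.2246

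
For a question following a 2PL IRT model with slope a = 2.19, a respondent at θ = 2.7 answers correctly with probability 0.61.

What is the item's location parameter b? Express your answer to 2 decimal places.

P(θ) = 1 / (1 + exp(−a(θ − b)))
logit(0.61) = ln(0.61/0.39) = 0.4473
b = θ − logit/(a) = 2.7 − 0.4473/2.1900 = 2.4957

2.50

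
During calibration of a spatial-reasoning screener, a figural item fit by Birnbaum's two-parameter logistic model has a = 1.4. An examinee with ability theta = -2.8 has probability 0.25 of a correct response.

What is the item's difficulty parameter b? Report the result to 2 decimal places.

P(theta) = 1 / (1 + exp(−a(theta − b)))
logit(0.25) = ln(0.25/0.75) = -1.0986
b = theta − logit/(a) = -2.8 − (-1.0986)/1.4000 = -2.0153

-2.02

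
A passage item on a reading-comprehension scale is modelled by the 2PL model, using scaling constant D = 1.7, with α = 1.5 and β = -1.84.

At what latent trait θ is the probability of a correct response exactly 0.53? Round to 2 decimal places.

P(θ) = 1 / (1 + exp(−D·α(θ − β)))
logit = ln(0.5300/0.4700) = 0.1201
θ = β + logit/(1.7·α) = -1.84 + 0.1201/2.5500 = -1.7929

-1.79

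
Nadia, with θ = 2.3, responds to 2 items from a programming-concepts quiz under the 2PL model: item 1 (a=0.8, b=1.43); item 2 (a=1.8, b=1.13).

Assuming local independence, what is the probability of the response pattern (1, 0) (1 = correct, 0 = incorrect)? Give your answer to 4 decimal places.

P(θ) = 1 / (1 + exp(−a(θ − b)))
P_1 = 1/(1+e^{-0.6960}) = 0.6673
P_2 = 1/(1+e^{-2.1060}) = 0.8915
L = P_1 × (1−P_2) = 0.6673 × 0.1085 = 0.07241

0.0724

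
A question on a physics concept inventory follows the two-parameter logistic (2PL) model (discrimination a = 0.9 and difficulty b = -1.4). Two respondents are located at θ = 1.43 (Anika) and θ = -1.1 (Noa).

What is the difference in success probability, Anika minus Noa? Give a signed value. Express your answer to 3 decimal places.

0.360

P(θ) = 1 / (1 + exp(−a(θ − b)))
P(Anika) = 0.9274  [exponent 2.5470]
P(Noa) = 0.5671  [exponent 0.2700]
Difference = 0.9274 − 0.5671 = 0.3603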